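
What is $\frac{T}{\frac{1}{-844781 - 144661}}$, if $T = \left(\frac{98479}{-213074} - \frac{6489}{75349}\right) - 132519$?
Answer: $\frac{1052563351328419350771}{8027456413} \approx 1.3112 \cdot 10^{11}$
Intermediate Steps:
$T = - \frac{2127589795720051}{16054912826}$ ($T = \left(98479 \left(- \frac{1}{213074}\right) - \frac{6489}{75349}\right) - 132519 = \left(- \frac{98479}{213074} - \frac{6489}{75349}\right) - 132519 = - \frac{8802931357}{16054912826} - 132519 = - \frac{2127589795720051}{16054912826} \approx -1.3252 \cdot 10^{5}$)
$\frac{T}{\frac{1}{-844781 - 144661}} = - \frac{2127589795720051}{16054912826 \frac{1}{-844781 - 144661}} = - \frac{2127589795720051}{16054912826 \frac{1}{-989442}} = - \frac{2127589795720051}{16054912826 \left(- \frac{1}{989442}\right)} = \left(- \frac{2127589795720051}{16054912826}\right) \left(-989442\right) = \frac{1052563351328419350771}{8027456413}$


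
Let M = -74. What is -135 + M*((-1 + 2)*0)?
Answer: -135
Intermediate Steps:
-135 + M*((-1 + 2)*0) = -135 - 74*(-1 + 2)*0 = -135 - 74*0 = -135 + 0 = -135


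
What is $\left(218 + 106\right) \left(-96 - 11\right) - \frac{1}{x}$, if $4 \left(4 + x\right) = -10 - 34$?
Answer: $- \frac{520019}{15} \approx -34668.0$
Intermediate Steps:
$x = -15$ ($x = -4 + \frac{-10 - 34}{4} = -4 + \frac{1}{4} \left(-44\right) = -4 - 11 = -15$)
$\left(218 + 106\right) \left(-96 - 11\right) - \frac{1}{x} = \left(218 + 106\right) \left(-96 - 11\right) - \frac{1}{-15} = 324 \left(-107\right) - - \frac{1}{15} = -34668 + \frac{1}{15} = - \frac{520019}{15}$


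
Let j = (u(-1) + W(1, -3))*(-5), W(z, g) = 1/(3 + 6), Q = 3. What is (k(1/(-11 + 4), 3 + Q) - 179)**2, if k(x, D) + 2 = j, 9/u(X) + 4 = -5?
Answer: 2524921/81 ≈ 31172.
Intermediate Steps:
u(X) = -1 (u(X) = 9/(-4 - 5) = 9/(-9) = 9*(-1/9) = -1)
W(z, g) = 1/9
j = 40/9 (j = (-1 + 1/9)*(-5) = -8/9*(-5) = 40/9 ≈ 4.4444)
k(x, D) = 22/9 (k(x, D) = -2 + 40/9 = 22/9)
(k(1/(-11 + 4), 3 + Q) - 179)**2 = (22/9 - 179)**2 = (-1589/9)**2 = 2524921/81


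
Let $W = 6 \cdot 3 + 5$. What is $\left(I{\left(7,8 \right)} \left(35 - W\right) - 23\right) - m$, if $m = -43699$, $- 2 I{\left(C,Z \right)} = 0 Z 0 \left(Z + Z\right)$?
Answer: $43676$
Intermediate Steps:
$W = 23$ ($W = 18 + 5 = 23$)
$I{\left(C,Z \right)} = 0$ ($I{\left(C,Z \right)} = - \frac{0 Z 0 \left(Z + Z\right)}{2} = - \frac{0 \cdot 0 \cdot 2 Z}{2} = - \frac{0 \cdot 2 Z}{2} = \left(- \frac{1}{2}\right) 0 = 0$)
$\left(I{\left(7,8 \right)} \left(35 - W\right) - 23\right) - m = \left(0 \left(35 - 23\right) - 23\right) - -43699 = \left(0 \left(35 - 23\right) - 23\right) + 43699 = \left(0 \cdot 12 - 23\right) + 43699 = \left(0 - 23\right) + 43699 = -23 + 43699 = 43676$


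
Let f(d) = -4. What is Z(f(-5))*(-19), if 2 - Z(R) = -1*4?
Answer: -114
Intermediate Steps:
Z(R) = 6 (Z(R) = 2 - (-1)*4 = 2 - 1*(-4) = 2 + 4 = 6)
Z(f(-5))*(-19) = 6*(-19) = -114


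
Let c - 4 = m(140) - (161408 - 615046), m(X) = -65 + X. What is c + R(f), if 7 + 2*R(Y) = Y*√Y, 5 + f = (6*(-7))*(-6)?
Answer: 907427/2 + 247*√247/2 ≈ 4.5565e+5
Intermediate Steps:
f = 247 (f = -5 + (6*(-7))*(-6) = -5 - 42*(-6) = -5 + 252 = 247)
R(Y) = -7/2 + Y^(3/2)/2 (R(Y) = -7/2 + (Y*√Y)/2 = -7/2 + Y^(3/2)/2)
c = 453717 (c = 4 + ((-65 + 140) - (161408 - 615046)) = 4 + (75 - 1*(-453638)) = 4 + (75 + 453638) = 4 + 453713 = 453717)
c + R(f) = 453717 + (-7/2 + 247^(3/2)/2) = 453717 + (-7/2 + (247*√247)/2) = 453717 + (-7/2 + 247*√247/2) = 907427/2 + 247*√247/2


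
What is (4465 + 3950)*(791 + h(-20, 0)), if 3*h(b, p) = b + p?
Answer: 6600165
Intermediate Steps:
h(b, p) = b/3 + p/3 (h(b, p) = (b + p)/3 = b/3 + p/3)
(4465 + 3950)*(791 + h(-20, 0)) = (4465 + 3950)*(791 + ((⅓)*(-20) + (⅓)*0)) = 8415*(791 + (-20/3 + 0)) = 8415*(791 - 20/3) = 8415*(2353/3) = 6600165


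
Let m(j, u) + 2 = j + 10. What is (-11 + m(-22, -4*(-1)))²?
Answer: 625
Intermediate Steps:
m(j, u) = 8 + j (m(j, u) = -2 + (j + 10) = -2 + (10 + j) = 8 + j)
(-11 + m(-22, -4*(-1)))² = (-11 + (8 - 22))² = (-11 - 14)² = (-25)² = 625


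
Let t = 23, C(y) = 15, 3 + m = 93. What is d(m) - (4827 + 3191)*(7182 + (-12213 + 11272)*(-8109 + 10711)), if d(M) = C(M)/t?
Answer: 450209898215/23 ≈ 1.9574e+10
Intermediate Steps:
m = 90 (m = -3 + 93 = 90)
d(M) = 15/23
d(m) - (4827 + 3191)*(7182 + (-12213 + 11272)*(-8109 + 10711)) = 15/23 - (4827 + 3191)*(7182 + (-12213 + 11272)*(-8109 + 10711)) = 15/23 - 8018*(7182 - 941*2602) = 15/23 - 8018*(7182 - 2448482) = 15/23 - 8018*(-2441300) = 15/23 - 1*(-19574343400) = 15/23 + 19574343400 = 450209898215/23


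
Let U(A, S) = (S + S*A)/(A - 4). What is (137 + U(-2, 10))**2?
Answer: 173056/9 ≈ 19228.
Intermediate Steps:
U(A, S) = (S + A*S)/(-4 + A)
(137 + U(-2, 10))**2 = (137 + 10*(1 - 2)/(-4 - 2))**2 = (137 + 10*(-1)/(-6))**2 = (137 + 10*(-1/6)*(-1))**2 = (137 + 5/3)**2 = (416/3)**2 = 173056/9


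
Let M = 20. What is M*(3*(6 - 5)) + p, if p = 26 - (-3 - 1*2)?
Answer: 91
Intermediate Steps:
p = 31 (p = 26 - (-3 - 2) = 26 - 1*(-5) = 26 + 5 = 31)
M*(3*(6 - 5)) + p = 20*(3*(6 - 5)) + 31 = 20*(3*1) + 31 = 20*3 + 31 = 60 + 31 = 91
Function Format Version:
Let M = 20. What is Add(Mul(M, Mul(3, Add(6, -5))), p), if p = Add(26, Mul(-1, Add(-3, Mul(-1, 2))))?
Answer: 91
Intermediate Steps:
p = 31 (p = Add(26, Mul(-1, Add(-3, -2))) = Add(26, Mul(-1, -5)) = Add(26, 5) = 31)
Add(Mul(M, Mul(3, Add(6, -5))), p) = Add(Mul(20, Mul(3, Add(6, -5))), 31) = Add(Mul(20, Mul(3, 1)), 31) = Add(Mul(20, 3), 31) = Add(60, 31) = 91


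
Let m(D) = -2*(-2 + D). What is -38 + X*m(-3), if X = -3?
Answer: -68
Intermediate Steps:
m(D) = 4 - 2*D
-38 + X*m(-3) = -38 - 3*(4 - 2*(-3)) = -38 - 3*(4 + 6) = -38 - 3*10 = -38 - 30 = -68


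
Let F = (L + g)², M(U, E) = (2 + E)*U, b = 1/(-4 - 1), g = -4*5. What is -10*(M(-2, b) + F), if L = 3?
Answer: -2854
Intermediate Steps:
g = -20
b = -⅕ (b = 1/(-5) = -⅕ ≈ -0.20000)
M(U, E) = U*(2 + E)
F = 289 (F = (3 - 20)² = (-17)² = 289)
-10*(M(-2, b) + F) = -10*(-2*(2 - ⅕) + 289) = -10*(-2*9/5 + 289) = -10*(-18/5 + 289) = -10*1427/5 = -2854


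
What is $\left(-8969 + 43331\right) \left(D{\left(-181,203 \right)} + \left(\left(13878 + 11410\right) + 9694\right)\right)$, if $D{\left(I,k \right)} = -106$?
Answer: $1198409112$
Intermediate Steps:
$\left(-8969 + 43331\right) \left(D{\left(-181,203 \right)} + \left(\left(13878 + 11410\right) + 9694\right)\right) = \left(-8969 + 43331\right) \left(-106 + \left(\left(13878 + 11410\right) + 9694\right)\right) = 34362 \left(-106 + \left(25288 + 9694\right)\right) = 34362 \left(-106 + 34982\right) = 34362 \cdot 34876 = 1198409112$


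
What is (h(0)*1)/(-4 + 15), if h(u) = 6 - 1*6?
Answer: 0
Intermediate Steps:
h(u) = 0 (h(u) = 6 - 6 = 0)
(h(0)*1)/(-4 + 15) = (0*1)/(-4 + 15) = 0/11 = 0*(1/11) = 0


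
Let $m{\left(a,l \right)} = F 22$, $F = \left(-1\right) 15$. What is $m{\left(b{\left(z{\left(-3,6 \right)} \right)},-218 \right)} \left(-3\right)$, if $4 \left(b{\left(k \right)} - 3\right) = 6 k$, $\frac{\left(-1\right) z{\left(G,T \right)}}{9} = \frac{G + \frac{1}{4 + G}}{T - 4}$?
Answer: $990$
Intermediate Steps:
$z{\left(G,T \right)} = - \frac{9 \left(G + \frac{1}{4 + G}\right)}{-4 + T}$ ($z{\left(G,T \right)} = - 9 \frac{G + \frac{1}{4 + G}}{T - 4} = - 9 \frac{G + \frac{1}{4 + G}}{-4 + T} = - \frac{9 \left(G + \frac{1}{4 + G}\right)}{-4 + T}$)
$b{\left(k \right)} = 3 + \frac{3 k}{2}$ ($b{\left(k \right)} = 3 + \frac{6 k}{4} = 3 + \frac{3 k}{2}$)
$F = -15$
$m{\left(a,l \right)} = -330$ ($m{\left(a,l \right)} = \left(-15\right) 22 = -330$)
$m{\left(b{\left(z{\left(-3,6 \right)} \right)},-218 \right)} \left(-3\right) = \left(-330\right) \left(-3\right) = 990$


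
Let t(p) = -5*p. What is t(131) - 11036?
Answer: -11691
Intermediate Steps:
t(131) - 11036 = -5*131 - 11036 = -655 - 11036 = -11691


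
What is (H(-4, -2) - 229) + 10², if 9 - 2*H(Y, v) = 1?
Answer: -125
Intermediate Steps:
H(Y, v) = 4 (H(Y, v) = 9/2 - ½*1 = 9/2 - ½ = 4)
(H(-4, -2) - 229) + 10² = (4 - 229) + 10² = -225 + 100 = -125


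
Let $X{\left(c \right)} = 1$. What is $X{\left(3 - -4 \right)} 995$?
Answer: $995$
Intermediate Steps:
$X{\left(3 - -4 \right)} 995 = 1 \cdot 995 = 995$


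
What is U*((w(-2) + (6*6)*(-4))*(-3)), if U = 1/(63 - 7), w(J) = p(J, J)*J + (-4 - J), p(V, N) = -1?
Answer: 54/7 ≈ 7.7143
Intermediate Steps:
w(J) = -4 - 2*J (w(J) = -J + (-4 - J) = -4 - 2*J)
U = 1/56 ≈ 0.017857
U*((w(-2) + (6*6)*(-4))*(-3)) = (((-4 - 2*(-2)) + (6*6)*(-4))*(-3))/56 = (((-4 + 4) + 36*(-4))*(-3))/56 = ((0 - 144)*(-3))/56 = (-144*(-3))/56 = (1/56)*432 = 54/7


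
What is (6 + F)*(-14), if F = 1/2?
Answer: -91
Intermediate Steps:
F = ½ ≈ 0.50000
(6 + F)*(-14) = (6 + ½)*(-14) = (13/2)*(-14) = -91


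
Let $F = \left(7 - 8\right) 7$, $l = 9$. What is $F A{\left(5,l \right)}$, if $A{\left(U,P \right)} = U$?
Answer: $-35$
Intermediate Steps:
$F = -7$ ($F = \left(7 - 8\right) 7 = \left(-1\right) 7 = -7$)
$F A{\left(5,l \right)} = \left(-7\right) 5 = -35$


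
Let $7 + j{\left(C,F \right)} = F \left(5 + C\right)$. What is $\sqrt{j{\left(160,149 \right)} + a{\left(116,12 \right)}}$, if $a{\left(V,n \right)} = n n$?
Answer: $\sqrt{24722} \approx 157.23$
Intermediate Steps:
$a{\left(V,n \right)} = n^{2}$
$j{\left(C,F \right)} = -7 + F \left(5 + C\right)$
$\sqrt{j{\left(160,149 \right)} + a{\left(116,12 \right)}} = \sqrt{\left(-7 + 5 \cdot 149 + 160 \cdot 149\right) + 12^{2}} = \sqrt{\left(-7 + 745 + 23840\right) + 144} = \sqrt{24578 + 144} = \sqrt{24722}$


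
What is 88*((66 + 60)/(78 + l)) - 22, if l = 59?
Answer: 8074/137 ≈ 58.934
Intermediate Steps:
88*((66 + 60)/(78 + l)) - 22 = 88*((66 + 60)/(78 + 59)) - 22 = 88*(126/137) - 22 = 11088/137 - 22 = 8074/137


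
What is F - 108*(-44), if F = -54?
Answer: 4698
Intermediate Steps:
F - 108*(-44) = -54 - 108*(-44) = -54 + 4752 = 4698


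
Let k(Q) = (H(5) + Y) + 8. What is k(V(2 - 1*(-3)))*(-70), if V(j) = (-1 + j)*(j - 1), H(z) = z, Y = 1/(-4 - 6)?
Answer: -903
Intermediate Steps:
Y = -⅒ (Y = 1/(-10) = -⅒ ≈ -0.10000)
V(j) = (-1 + j)² (V(j) = (-1 + j)*(-1 + j) = (-1 + j)²)
k(Q) = 129/10 (k(Q) = (5 - ⅒) + 8 = 49/10 + 8 = 129/10)
k(V(2 - 1*(-3)))*(-70) = (129/10)*(-70) = -903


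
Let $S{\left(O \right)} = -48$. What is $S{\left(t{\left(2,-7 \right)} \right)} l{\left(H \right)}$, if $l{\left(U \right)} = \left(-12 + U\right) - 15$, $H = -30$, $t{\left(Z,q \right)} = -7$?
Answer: $2736$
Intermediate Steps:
$l{\left(U \right)} = -27 + U$
$S{\left(t{\left(2,-7 \right)} \right)} l{\left(H \right)} = - 48 \left(-27 - 30\right) = \left(-48\right) \left(-57\right) = 2736$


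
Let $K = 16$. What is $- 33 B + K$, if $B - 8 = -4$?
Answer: $-116$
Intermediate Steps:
$B = 4$ ($B = 8 - 4 = 4$)
$- 33 B + K = \left(-33\right) 4 + 16 = -132 + 16 = -116$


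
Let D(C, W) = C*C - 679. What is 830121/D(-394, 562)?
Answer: 276707/51519 ≈ 5.3710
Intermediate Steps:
D(C, W) = -679 + C² (D(C, W) = C² - 679 = -679 + C²)
830121/D(-394, 562) = 830121/(-679 + (-394)²) = 830121/(-679 + 155236) = 830121/154557 = 830121*(1/154557) = 276707/51519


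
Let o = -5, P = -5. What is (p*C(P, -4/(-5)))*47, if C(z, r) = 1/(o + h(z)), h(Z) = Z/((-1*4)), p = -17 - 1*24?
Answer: 7708/15 ≈ 513.87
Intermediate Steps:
p = -41 (p = -17 - 24 = -41)
h(Z) = -Z/4 (h(Z) = Z/(-4) = Z*(-¼) = -Z/4)
C(z, r) = 1/(-5 - z/4)
(p*C(P, -4/(-5)))*47 = -(-164)/(20 - 5)*47 = -(-164)/15*47 = -41*(-4/15)*47 = (164/15)*47 = 7708/15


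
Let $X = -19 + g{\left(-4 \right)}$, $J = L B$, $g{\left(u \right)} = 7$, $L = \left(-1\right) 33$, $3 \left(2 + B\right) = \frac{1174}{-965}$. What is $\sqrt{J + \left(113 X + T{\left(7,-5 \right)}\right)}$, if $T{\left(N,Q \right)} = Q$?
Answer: $\frac{i \sqrt{1193474365}}{965} \approx 35.8 i$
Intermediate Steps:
$B = - \frac{6964}{2895}$ ($B = -2 + \frac{1174 \frac{1}{-965}}{3} = -2 + \frac{1174 \left(- \frac{1}{965}\right)}{3} = -2 + \frac{1}{3} \left(- \frac{1174}{965}\right) = -2 - \frac{1174}{2895} = - \frac{6964}{2895} \approx -2.4055$)
$L = -33$
$J = \frac{76604}{965}$ ($J = \left(-33\right) \left(- \frac{6964}{2895}\right) = \frac{76604}{965} \approx 79.382$)
$X = -12$ ($X = -19 + 7 = -12$)
$\sqrt{J + \left(113 X + T{\left(7,-5 \right)}\right)} = \sqrt{\frac{76604}{965} + \left(113 \left(-12\right) - 5\right)} = \sqrt{\frac{76604}{965} - 1361} = \sqrt{- \frac{1236761}{965}} = \frac{i \sqrt{1193474365}}{965}$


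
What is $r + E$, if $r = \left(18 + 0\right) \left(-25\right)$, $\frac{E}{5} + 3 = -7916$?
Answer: $-40045$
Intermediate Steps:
$E = -39595$ ($E = -15 + 5 \left(-7916\right) = -15 - 39580 = -39595$)
$r = -450$ ($r = 18 \left(-25\right) = -450$)
$r + E = -450 - 39595 = -40045$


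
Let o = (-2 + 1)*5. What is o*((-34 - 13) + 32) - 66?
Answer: 9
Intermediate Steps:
o = -5 (o = -1*5 = -5)
o*((-34 - 13) + 32) - 66 = -5*((-34 - 13) + 32) - 66 = -5*(-47 + 32) - 66 = -5*(-15) - 66 = 75 - 66 = 9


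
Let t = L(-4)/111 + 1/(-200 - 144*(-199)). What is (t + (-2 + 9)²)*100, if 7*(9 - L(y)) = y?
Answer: 65272815425/13297578 ≈ 4908.6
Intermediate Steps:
L(y) = 9 - y/7
t = 4587329/53190312 (t = (9 - ⅐*(-4))/111 + 1/(-200 - 144*(-199)) = (9 + 4/7)*(1/111) - 1/199/(-344) = (67/7)*(1/111) - 1/344*(-1/199) = 67/777 + 1/68456 = 4587329/53190312 ≈ 0.086244)
(t + (-2 + 9)²)*100 = (4587329/53190312 + (-2 + 9)²)*100 = (4587329/53190312 + 7²)*100 = (4587329/53190312 + 49)*100 = (2610912617/53190312)*100 = 65272815425/13297578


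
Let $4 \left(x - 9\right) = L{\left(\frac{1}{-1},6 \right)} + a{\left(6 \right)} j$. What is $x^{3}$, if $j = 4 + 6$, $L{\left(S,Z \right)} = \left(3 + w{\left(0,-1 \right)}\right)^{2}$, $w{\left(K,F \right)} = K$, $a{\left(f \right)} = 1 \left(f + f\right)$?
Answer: $\frac{4492125}{64} \approx 70190.0$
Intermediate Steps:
$a{\left(f \right)} = 2 f$ ($a{\left(f \right)} = 1 \cdot 2 f = 2 f$)
$L{\left(S,Z \right)} = 9$ ($L{\left(S,Z \right)} = \left(3 + 0\right)^{2} = 3^{2} = 9$)
$j = 10$
$x = \frac{165}{4}$ ($x = 9 + \frac{9 + 2 \cdot 6 \cdot 10}{4} = 9 + \frac{9 + 12 \cdot 10}{4} = 9 + \frac{9 + 120}{4} = 9 + \frac{1}{4} \cdot 129 = 9 + \frac{129}{4} = \frac{165}{4} \approx 41.25$)
$x^{3} = \left(\frac{165}{4}\right)^{3} = \frac{4492125}{64}$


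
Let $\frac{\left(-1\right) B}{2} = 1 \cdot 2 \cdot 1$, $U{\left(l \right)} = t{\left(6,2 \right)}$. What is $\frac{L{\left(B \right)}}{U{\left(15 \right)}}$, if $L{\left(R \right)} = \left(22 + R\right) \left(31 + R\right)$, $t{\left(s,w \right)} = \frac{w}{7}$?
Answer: $1701$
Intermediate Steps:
$t{\left(s,w \right)} = \frac{w}{7}$ ($t{\left(s,w \right)} = w \frac{1}{7} = \frac{w}{7}$)
$U{\left(l \right)} = \frac{2}{7}$ ($U{\left(l \right)} = \frac{1}{7} \cdot 2 = \frac{2}{7}$)
$B = -4$ ($B = - 2 \cdot 1 \cdot 2 \cdot 1 = - 2 \cdot 2 \cdot 1 = \left(-2\right) 2 = -4$)
$\frac{L{\left(B \right)}}{U{\left(15 \right)}} = \frac{682 + \left(-4\right)^{2} + 53 \left(-4\right)}{\frac{2}{7}} = \left(682 + 16 - 212\right) \frac{7}{2} = 486 \cdot \frac{7}{2} = 1701$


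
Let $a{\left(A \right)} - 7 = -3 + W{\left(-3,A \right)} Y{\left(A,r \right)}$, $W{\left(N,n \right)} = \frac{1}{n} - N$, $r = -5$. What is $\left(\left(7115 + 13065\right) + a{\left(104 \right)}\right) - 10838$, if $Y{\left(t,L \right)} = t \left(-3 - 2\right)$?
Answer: $7781$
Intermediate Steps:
$Y{\left(t,L \right)} = - 5 t$ ($Y{\left(t,L \right)} = t \left(-5\right) = - 5 t$)
$a{\left(A \right)} = 4 - 5 A \left(3 + \frac{1}{A}\right)$ ($a{\left(A \right)} = 7 + \left(-3 + \left(\frac{1}{A} - -3\right) \left(- 5 A\right)\right) = 7 + \left(-3 + \left(\frac{1}{A} + 3\right) \left(- 5 A\right)\right) = 7 + \left(-3 + \left(3 + \frac{1}{A}\right) \left(- 5 A\right)\right) = 7 - \left(3 + 5 A \left(3 + \frac{1}{A}\right)\right) = 4 - 5 A \left(3 + \frac{1}{A}\right)$)
$\left(\left(7115 + 13065\right) + a{\left(104 \right)}\right) - 10838 = \left(\left(7115 + 13065\right) - 1561\right) - 10838 = \left(20180 - 1561\right) - 10838 = 18619 - 10838 = 7781$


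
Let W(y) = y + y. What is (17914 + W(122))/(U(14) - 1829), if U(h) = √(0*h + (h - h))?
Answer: -18158/1829 ≈ -9.9278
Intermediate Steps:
W(y) = 2*y
U(h) = 0 (U(h) = √(0 + 0) = √0 = 0)
(17914 + W(122))/(U(14) - 1829) = (17914 + 2*122)/(0 - 1829) = (17914 + 244)/(-1829) = 18158*(-1/1829) = -18158/1829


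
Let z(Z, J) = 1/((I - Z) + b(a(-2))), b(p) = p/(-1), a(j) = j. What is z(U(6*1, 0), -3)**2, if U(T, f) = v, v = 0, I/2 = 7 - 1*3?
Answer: 1/100 ≈ 0.010000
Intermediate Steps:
I = 8 (I = 2*(7 - 1*3) = 2*(7 - 3) = 2*4 = 8)
U(T, f) = 0
b(p) = -p (b(p) = p*(-1) = -p)
z(Z, J) = 1/(10 - Z) (z(Z, J) = 1/((8 - Z) - 1*(-2)) = 1/((8 - Z) + 2) = 1/(10 - Z))
z(U(6*1, 0), -3)**2 = (-1/(-10 + 0))**2 = (-1/(-10))**2 = (-1*(-1/10))**2 = (1/10)**2 = 1/100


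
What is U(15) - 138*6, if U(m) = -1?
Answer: -829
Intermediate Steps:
U(15) - 138*6 = -1 - 138*6 = -1 - 828 = -829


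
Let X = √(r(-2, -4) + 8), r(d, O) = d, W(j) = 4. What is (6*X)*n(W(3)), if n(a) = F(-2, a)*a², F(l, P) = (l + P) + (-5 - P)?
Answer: -672*√6 ≈ -1646.1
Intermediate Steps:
X = √6 (X = √(-2 + 8) = √6 ≈ 2.4495)
F(l, P) = -5 + l (F(l, P) = (P + l) + (-5 - P) = -5 + l)
n(a) = -7*a² (n(a) = (-5 - 2)*a² = -7*a²)
(6*X)*n(W(3)) = (6*√6)*(-7*4²) = (6*√6)*(-7*16) = (6*√6)*(-112) = -672*√6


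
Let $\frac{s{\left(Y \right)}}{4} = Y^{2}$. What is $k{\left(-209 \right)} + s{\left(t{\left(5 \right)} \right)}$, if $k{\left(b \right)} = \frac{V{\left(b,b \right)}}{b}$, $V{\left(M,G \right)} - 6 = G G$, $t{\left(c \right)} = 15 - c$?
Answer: $\frac{39913}{209} \approx 190.97$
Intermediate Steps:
$V{\left(M,G \right)} = 6 + G^{2}$ ($V{\left(M,G \right)} = 6 + G G = 6 + G^{2}$)
$k{\left(b \right)} = \frac{6 + b^{2}}{b}$
$s{\left(Y \right)} = 4 Y^{2}$
$k{\left(-209 \right)} + s{\left(t{\left(5 \right)} \right)} = \left(-209 + \frac{6}{-209}\right) + 4 \left(15 - 5\right)^{2} = \left(-209 + 6 \left(- \frac{1}{209}\right)\right) + 4 \left(15 - 5\right)^{2} = \left(-209 - \frac{6}{209}\right) + 4 \cdot 10^{2} = - \frac{43687}{209} + 4 \cdot 100 = - \frac{43687}{209} + 400 = \frac{39913}{209}$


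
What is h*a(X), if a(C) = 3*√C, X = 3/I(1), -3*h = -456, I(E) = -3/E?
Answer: 456*I ≈ 456.0*I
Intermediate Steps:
h = 152 (h = -⅓*(-456) = 152)
X = -1 (X = 3/((-3/1)) = 3/((-3*1)) = 3/(-3) = 3*(-⅓) = -1)
h*a(X) = 152*(3*√(-1)) = 152*(3*I) = 456*I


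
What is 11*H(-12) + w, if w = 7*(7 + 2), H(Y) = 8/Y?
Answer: 167/3 ≈ 55.667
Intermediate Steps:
w = 63 (w = 7*9 = 63)
11*H(-12) + w = 11*(8/(-12)) + 63 = 11*(8*(-1/12)) + 63 = 11*(-⅔) + 63 = -22/3 + 63 = 167/3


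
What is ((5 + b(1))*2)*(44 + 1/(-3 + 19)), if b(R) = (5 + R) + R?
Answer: 2115/2 ≈ 1057.5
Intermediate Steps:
b(R) = 5 + 2*R
((5 + b(1))*2)*(44 + 1/(-3 + 19)) = ((5 + (5 + 2*1))*2)*(44 + 1/(-3 + 19)) = ((5 + (5 + 2))*2)*(44 + 1/16) = ((5 + 7)*2)*(44 + 1/16) = (12*2)*(705/16) = 24*(705/16) = 2115/2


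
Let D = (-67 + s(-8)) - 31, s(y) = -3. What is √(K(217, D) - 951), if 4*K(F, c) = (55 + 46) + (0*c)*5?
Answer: 23*I*√7/2 ≈ 30.426*I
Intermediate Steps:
D = -101 (D = (-67 - 3) - 31 = -70 - 31 = -101)
K(F, c) = 101/4 (K(F, c) = ((55 + 46) + (0*c)*5)/4 = (101 + 0*5)/4 = (101 + 0)/4 = (¼)*101 = 101/4)
√(K(217, D) - 951) = √(101/4 - 951) = √(-3703/4) = 23*I*√7/2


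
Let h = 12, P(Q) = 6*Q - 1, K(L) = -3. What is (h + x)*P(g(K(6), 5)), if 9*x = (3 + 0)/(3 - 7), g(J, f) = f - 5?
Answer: -143/12 ≈ -11.917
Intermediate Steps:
g(J, f) = -5 + f
P(Q) = -1 + 6*Q
x = -1/12 (x = ((3 + 0)/(3 - 7))/9 = (3/(-4))/9 = (3*(-¼))/9 = (⅑)*(-¾) = -1/12 ≈ -0.083333)
(h + x)*P(g(K(6), 5)) = (12 - 1/12)*(-1 + 6*(-5 + 5)) = 143*(-1 + 6*0)/12 = 143*(-1 + 0)/12 = (143/12)*(-1) = -143/12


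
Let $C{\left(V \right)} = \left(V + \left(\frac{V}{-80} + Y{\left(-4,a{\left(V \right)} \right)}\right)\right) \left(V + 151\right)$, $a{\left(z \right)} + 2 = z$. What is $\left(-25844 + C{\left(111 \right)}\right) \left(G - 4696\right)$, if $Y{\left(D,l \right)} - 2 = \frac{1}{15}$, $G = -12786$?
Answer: $- \frac{3583049533}{60} \approx -5.9718 \cdot 10^{7}$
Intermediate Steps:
$a{\left(z \right)} = -2 + z$
$Y{\left(D,l \right)} = \frac{31}{15}$ ($Y{\left(D,l \right)} = 2 + \frac{1}{15} = \frac{31}{15}$)
$C{\left(V \right)} = \left(151 + V\right) \left(\frac{31}{15} + \frac{79 V}{80}\right)$ ($C{\left(V \right)} = \left(V + \left(\frac{V}{-80} + \frac{31}{15}\right)\right) \left(V + 151\right) = \left(V - \left(- \frac{31}{15} + \frac{V}{80}\right)\right) \left(151 + V\right) = \left(\frac{31}{15} + \frac{79 V}{80}\right) \left(151 + V\right) = \left(151 + V\right) \left(\frac{31}{15} + \frac{79 V}{80}\right)$)
$\left(-25844 + C{\left(111 \right)}\right) \left(G - 4696\right) = \left(-25844 + \left(\frac{4681}{15} + \frac{79 \cdot 111^{2}}{80} + \frac{36283}{240} \cdot 111\right)\right) \left(-12786 - 4696\right) = \left(-25844 + \left(\frac{4681}{15} + \frac{79}{80} \cdot 12321 + \frac{1342471}{80}\right)\right) \left(-17482\right) = \left(-25844 + \left(\frac{4681}{15} + \frac{973359}{80} + \frac{1342471}{80}\right)\right) \left(-17482\right) = \left(-25844 + \frac{3511193}{120}\right) \left(-17482\right) = \frac{409913}{120} \left(-17482\right) = - \frac{3583049533}{60}$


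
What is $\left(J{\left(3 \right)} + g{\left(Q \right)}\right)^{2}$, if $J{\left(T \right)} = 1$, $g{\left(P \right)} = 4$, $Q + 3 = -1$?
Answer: $25$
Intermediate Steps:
$Q = -4$ ($Q = -3 - 1 = -4$)
$\left(J{\left(3 \right)} + g{\left(Q \right)}\right)^{2} = \left(1 + 4\right)^{2} = 5^{2} = 25$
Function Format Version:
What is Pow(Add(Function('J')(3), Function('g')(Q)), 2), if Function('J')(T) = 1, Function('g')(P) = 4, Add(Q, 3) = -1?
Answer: 25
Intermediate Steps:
Q = -4 (Q = Add(-3, -1) = -4)
Pow(Add(Function('J')(3), Function('g')(Q)), 2) = Pow(Add(1, 4), 2) = Pow(5, 2) = 25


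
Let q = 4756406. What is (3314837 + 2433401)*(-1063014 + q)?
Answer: 21230496243296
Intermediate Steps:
(3314837 + 2433401)*(-1063014 + q) = (3314837 + 2433401)*(-1063014 + 4756406) = 5748238*3693392 = 21230496243296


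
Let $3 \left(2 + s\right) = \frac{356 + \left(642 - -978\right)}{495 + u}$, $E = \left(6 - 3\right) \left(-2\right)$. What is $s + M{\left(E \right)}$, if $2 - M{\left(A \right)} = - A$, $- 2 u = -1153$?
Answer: $- \frac{34622}{6429} \approx -5.3853$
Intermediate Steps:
$u = \frac{1153}{2}$ ($u = \left(- \frac{1}{2}\right) \left(-1153\right) = \frac{1153}{2} \approx 576.5$)
$E = -6$ ($E = 3 \left(-2\right) = -6$)
$M{\left(A \right)} = 2 + A$ ($M{\left(A \right)} = 2 - - A = 2 + A$)
$s = - \frac{8906}{6429}$ ($s = -2 + \frac{\left(356 + \left(642 - -978\right)\right) \frac{1}{495 + \frac{1153}{2}}}{3} = -2 + \frac{\left(356 + \left(642 + 978\right)\right) \frac{1}{\frac{2143}{2}}}{3} = -2 + \frac{\left(356 + 1620\right) \frac{2}{2143}}{3} = -2 + \frac{1976 \cdot \frac{2}{2143}}{3} = -2 + \frac{1}{3} \cdot \frac{3952}{2143} = -2 + \frac{3952}{6429} = - \frac{8906}{6429} \approx -1.3853$)
$s + M{\left(E \right)} = - \frac{8906}{6429} + \left(2 - 6\right) = - \frac{8906}{6429} - 4 = - \frac{34622}{6429}$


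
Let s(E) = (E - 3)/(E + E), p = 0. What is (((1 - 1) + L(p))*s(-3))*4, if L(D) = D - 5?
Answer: -20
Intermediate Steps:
s(E) = (-3 + E)/(2*E) (s(E) = (-3 + E)/((2*E)) = (-3 + E)*(1/(2*E)) = (-3 + E)/(2*E))
L(D) = -5 + D
(((1 - 1) + L(p))*s(-3))*4 = (((1 - 1) + (-5 + 0))*((1/2)*(-3 - 3)/(-3)))*4 = ((0 - 5)*((1/2)*(-1/3)*(-6)))*4 = -5*1*4 = -5*4 = -20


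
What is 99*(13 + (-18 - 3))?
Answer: -792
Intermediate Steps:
99*(13 + (-18 - 3)) = 99*(13 - 21) = 99*(-8) = -792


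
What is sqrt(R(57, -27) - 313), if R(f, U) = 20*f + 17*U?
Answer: 4*sqrt(23) ≈ 19.183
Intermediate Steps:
R(f, U) = 17*U + 20*f
sqrt(R(57, -27) - 313) = sqrt((17*(-27) + 20*57) - 313) = sqrt((-459 + 1140) - 313) = sqrt(681 - 313) = sqrt(368) = 4*sqrt(23)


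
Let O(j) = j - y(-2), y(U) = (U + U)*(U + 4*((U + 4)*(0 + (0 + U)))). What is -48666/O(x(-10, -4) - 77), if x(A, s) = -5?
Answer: 24333/77 ≈ 316.01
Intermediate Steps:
y(U) = 2*U*(U + 4*U*(4 + U)) (y(U) = (2*U)*(U + 4*((4 + U)*(0 + U))) = (2*U)*(U + 4*((4 + U)*U)) = (2*U)*(U + 4*(U*(4 + U))) = (2*U)*(U + 4*U*(4 + U)) = 2*U*(U + 4*U*(4 + U)))
O(j) = -72 + j (O(j) = j - (-2)²*(34 + 8*(-2)) = j - 4*(34 - 16) = j - 4*18 = j - 1*72 = j - 72 = -72 + j)
-48666/O(x(-10, -4) - 77) = -48666/(-72 + (-5 - 77)) = -48666/(-72 - 82) = -48666/(-154) = -48666*(-1/154) = 24333/77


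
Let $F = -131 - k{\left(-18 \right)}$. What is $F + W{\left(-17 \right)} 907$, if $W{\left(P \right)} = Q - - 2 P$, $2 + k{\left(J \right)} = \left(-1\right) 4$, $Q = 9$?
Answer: $-22800$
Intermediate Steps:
$k{\left(J \right)} = -6$ ($k{\left(J \right)} = -2 - 4 = -6$)
$F = -125$ ($F = -131 - -6 = -131 + 6 = -125$)
$W{\left(P \right)} = 9 + 2 P$ ($W{\left(P \right)} = 9 - - 2 P = 9 + 2 P$)
$F + W{\left(-17 \right)} 907 = -125 + \left(9 + 2 \left(-17\right)\right) 907 = -125 + \left(9 - 34\right) 907 = -125 - 22675 = -22800$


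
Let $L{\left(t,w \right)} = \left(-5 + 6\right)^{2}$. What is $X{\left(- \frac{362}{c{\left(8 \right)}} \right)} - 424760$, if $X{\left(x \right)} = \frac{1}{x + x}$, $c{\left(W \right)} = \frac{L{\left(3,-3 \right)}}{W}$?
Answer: $- \frac{2460209921}{5792} \approx -4.2476 \cdot 10^{5}$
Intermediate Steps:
$L{\left(t,w \right)} = 1$ ($L{\left(t,w \right)} = 1^{2} = 1$)
$c{\left(W \right)} = \frac{1}{W}$ ($c{\left(W \right)} = 1 \frac{1}{W} = \frac{1}{W}$)
$X{\left(x \right)} = \frac{1}{2 x}$
$X{\left(- \frac{362}{c{\left(8 \right)}} \right)} - 424760 = \frac{1}{2 \left(- \frac{362}{\frac{1}{8}}\right)} - 424760 = \frac{1}{2 \left(- 362 \frac{1}{\frac{1}{8}}\right)} - 424760 = \frac{1}{2 \left(\left(-362\right) 8\right)} - 424760 = \frac{1}{2 \left(-2896\right)} - 424760 = \frac{1}{2} \left(- \frac{1}{2896}\right) - 424760 = - \frac{1}{5792} - 424760 = - \frac{2460209921}{5792}$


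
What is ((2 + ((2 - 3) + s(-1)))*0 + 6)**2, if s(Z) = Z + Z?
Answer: 36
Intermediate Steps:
s(Z) = 2*Z
((2 + ((2 - 3) + s(-1)))*0 + 6)**2 = ((2 + ((2 - 3) + 2*(-1)))*0 + 6)**2 = ((2 + (-1 - 2))*0 + 6)**2 = ((2 - 3)*0 + 6)**2 = (-1*0 + 6)**2 = (0 + 6)**2 = 6**2 = 36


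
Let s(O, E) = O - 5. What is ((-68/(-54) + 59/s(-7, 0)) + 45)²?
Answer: 19936225/11664 ≈ 1709.2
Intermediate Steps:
s(O, E) = -5 + O
((-68/(-54) + 59/s(-7, 0)) + 45)² = ((-68/(-54) + 59/(-5 - 7)) + 45)² = ((-68*(-1/54) + 59/(-12)) + 45)² = ((34/27 + 59*(-1/12)) + 45)² = ((34/27 - 59/12) + 45)² = (-395/108 + 45)² = (4465/108)² = 19936225/11664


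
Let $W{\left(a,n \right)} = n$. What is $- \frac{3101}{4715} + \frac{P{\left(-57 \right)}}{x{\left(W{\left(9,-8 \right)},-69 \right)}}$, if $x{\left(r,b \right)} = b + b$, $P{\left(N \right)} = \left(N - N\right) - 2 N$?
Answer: $- \frac{6996}{4715} \approx -1.4838$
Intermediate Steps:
$P{\left(N \right)} = - 2 N$ ($P{\left(N \right)} = 0 - 2 N = - 2 N$)
$x{\left(r,b \right)} = 2 b$
$- \frac{3101}{4715} + \frac{P{\left(-57 \right)}}{x{\left(W{\left(9,-8 \right)},-69 \right)}} = - \frac{3101}{4715} + \frac{\left(-2\right) \left(-57\right)}{2 \left(-69\right)} = \left(-3101\right) \frac{1}{4715} + \frac{114}{-138} = - \frac{3101}{4715} + 114 \left(- \frac{1}{138}\right) = - \frac{3101}{4715} - \frac{19}{23} = - \frac{6996}{4715}$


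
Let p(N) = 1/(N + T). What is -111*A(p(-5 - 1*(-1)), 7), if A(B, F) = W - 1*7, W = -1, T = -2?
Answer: 888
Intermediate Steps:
p(N) = 1/(-2 + N) (p(N) = 1/(N - 2) = 1/(-2 + N))
A(B, F) = -8 (A(B, F) = -1 - 1*7 = -1 - 7 = -8)
-111*A(p(-5 - 1*(-1)), 7) = -111*(-8) = 888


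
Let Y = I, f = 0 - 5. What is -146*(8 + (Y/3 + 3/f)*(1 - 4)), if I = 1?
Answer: -6424/5 ≈ -1284.8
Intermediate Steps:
f = -5
Y = 1
-146*(8 + (Y/3 + 3/f)*(1 - 4)) = -146*(8 + (1/3 + 3/(-5))*(1 - 4)) = -146*(8 + (1*(⅓) + 3*(-⅕))*(-3)) = -146*(8 + (⅓ - ⅗)*(-3)) = -146*(8 - 4/15*(-3)) = -146*(8 + ⅘) = -146*44/5 = -6424/5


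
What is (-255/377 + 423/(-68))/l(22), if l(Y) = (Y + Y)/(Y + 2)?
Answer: -530433/140998 ≈ -3.7620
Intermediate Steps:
l(Y) = 2*Y/(2 + Y) (l(Y) = (2*Y)/(2 + Y) = 2*Y/(2 + Y))
(-255/377 + 423/(-68))/l(22) = (-255/377 + 423/(-68))/((2*22/(2 + 22))) = (-255*1/377 + 423*(-1/68))/((2*22/24)) = (-255/377 - 423/68)/((2*22*(1/24))) = -176811/(25636*11/6) = -176811/25636*6/11 = -530433/140998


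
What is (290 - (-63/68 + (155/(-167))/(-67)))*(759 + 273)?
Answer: 57106093326/190213 ≈ 3.0022e+5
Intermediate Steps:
(290 - (-63/68 + (155/(-167))/(-67)))*(759 + 273) = (290 - (-63*1/68 + (155*(-1/167))*(-1/67)))*1032 = (290 - (-63/68 - 155/167*(-1/67)))*1032 = (290 - (-63/68 + 155/11189))*1032 = (290 - 1*(-694367/760852))*1032 = (290 + 694367/760852)*1032 = (221341447/760852)*1032 = 57106093326/190213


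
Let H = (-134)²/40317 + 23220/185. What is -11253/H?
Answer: -16786426437/187896520 ≈ -89.339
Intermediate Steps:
H = 187896520/1491729 (H = 17956*(1/40317) + 23220*(1/185) = 17956/40317 + 4644/37 = 187896520/1491729 ≈ 125.96)
-11253/H = -11253/187896520/1491729 = -11253*1491729/187896520 = -1*16786426437/187896520 = -16786426437/187896520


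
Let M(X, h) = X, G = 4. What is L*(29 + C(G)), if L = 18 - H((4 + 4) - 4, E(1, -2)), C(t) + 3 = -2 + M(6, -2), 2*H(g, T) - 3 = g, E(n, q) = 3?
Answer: 435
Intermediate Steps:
H(g, T) = 3/2 + g/2
C(t) = 1 (C(t) = -3 + (-2 + 6) = -3 + 4 = 1)
L = 29/2 (L = 18 - (3/2 + ((4 + 4) - 4)/2) = 18 - (3/2 + (8 - 4)/2) = 18 - (3/2 + (½)*4) = 18 - (3/2 + 2) = 18 - 1*7/2 = 18 - 7/2 = 29/2 ≈ 14.500)
L*(29 + C(G)) = 29*(29 + 1)/2 = (29/2)*30 = 435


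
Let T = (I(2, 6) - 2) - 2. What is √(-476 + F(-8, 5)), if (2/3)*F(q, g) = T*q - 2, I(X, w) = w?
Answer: I*√503 ≈ 22.428*I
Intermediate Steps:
T = 2 (T = (6 - 2) - 2 = 4 - 2 = 2)
F(q, g) = -3 + 3*q (F(q, g) = 3*(2*q - 2)/2 = 3*(-2 + 2*q)/2 = -3 + 3*q)
√(-476 + F(-8, 5)) = √(-476 + (-3 + 3*(-8))) = √(-476 + (-3 - 24)) = √(-476 - 27) = √(-503) = I*√503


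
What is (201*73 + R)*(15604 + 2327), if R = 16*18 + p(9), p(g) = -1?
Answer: 268247760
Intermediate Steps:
R = 287 (R = 16*18 - 1 = 288 - 1 = 287)
(201*73 + R)*(15604 + 2327) = (201*73 + 287)*(15604 + 2327) = (14673 + 287)*17931 = 14960*17931 = 268247760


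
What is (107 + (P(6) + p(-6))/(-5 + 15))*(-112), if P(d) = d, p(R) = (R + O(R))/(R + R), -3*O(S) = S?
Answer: -180824/15 ≈ -12055.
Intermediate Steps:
O(S) = -S/3
p(R) = 1/3 (p(R) = (R - R/3)/(R + R) = (2*R/3)/((2*R)) = (2*R/3)*(1/(2*R)) = 1/3)
(107 + (P(6) + p(-6))/(-5 + 15))*(-112) = (107 + (6 + 1/3)/(-5 + 15))*(-112) = (107 + (19/3)/10)*(-112) = (107 + (19/3)*(1/10))*(-112) = (107 + 19/30)*(-112) = (3229/30)*(-112) = -180824/15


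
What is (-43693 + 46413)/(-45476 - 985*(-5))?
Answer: -2720/40551 ≈ -0.067076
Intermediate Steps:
(-43693 + 46413)/(-45476 - 985*(-5)) = 2720/(-45476 + 4925) = 2720/(-40551) = 2720*(-1/40551) = -2720/40551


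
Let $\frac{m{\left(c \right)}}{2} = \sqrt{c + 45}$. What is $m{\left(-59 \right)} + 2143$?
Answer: $2143 + 2 i \sqrt{14} \approx 2143.0 + 7.4833 i$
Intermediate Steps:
$m{\left(c \right)} = 2 \sqrt{45 + c}$ ($m{\left(c \right)} = 2 \sqrt{c + 45} = 2 \sqrt{45 + c}$)
$m{\left(-59 \right)} + 2143 = 2 \sqrt{45 - 59} + 2143 = 2 \sqrt{-14} + 2143 = 2 i \sqrt{14} + 2143 = 2143 + 2 i \sqrt{14}$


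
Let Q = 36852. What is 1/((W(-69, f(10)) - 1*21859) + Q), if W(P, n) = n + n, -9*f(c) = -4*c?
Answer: 9/135017 ≈ 6.6658e-5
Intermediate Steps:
f(c) = 4*c/9 (f(c) = -(-4)*c/9 = 4*c/9)
W(P, n) = 2*n
1/((W(-69, f(10)) - 1*21859) + Q) = 1/((2*((4/9)*10) - 1*21859) + 36852) = 1/((2*(40/9) - 21859) + 36852) = 1/((80/9 - 21859) + 36852) = 1/(-196651/9 + 36852) = 1/(135017/9) = 9/135017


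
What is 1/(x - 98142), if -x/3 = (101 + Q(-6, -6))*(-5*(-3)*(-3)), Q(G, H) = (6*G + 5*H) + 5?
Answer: -1/92742 ≈ -1.0783e-5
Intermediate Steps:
Q(G, H) = 5 + 5*H + 6*G (Q(G, H) = (5*H + 6*G) + 5 = 5 + 5*H + 6*G)
x = 5400 (x = -3*(101 + (5 + 5*(-6) + 6*(-6)))*-5*(-3)*(-3) = -3*(101 + (5 - 30 - 36))*15*(-3) = -3*(101 - 61)*(-45) = -120*(-45) = -3*(-1800) = 5400)
1/(x - 98142) = 1/(5400 - 98142) = 1/(-92742) = -1/92742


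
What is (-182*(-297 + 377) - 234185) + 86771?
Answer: -161974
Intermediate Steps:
(-182*(-297 + 377) - 234185) + 86771 = (-182*80 - 234185) + 86771 = (-14560 - 234185) + 86771 = -248745 + 86771 = -161974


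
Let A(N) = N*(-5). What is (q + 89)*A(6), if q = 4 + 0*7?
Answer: -2790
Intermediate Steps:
A(N) = -5*N
q = 4 (q = 4 + 0 = 4)
(q + 89)*A(6) = (4 + 89)*(-5*6) = 93*(-30) = -2790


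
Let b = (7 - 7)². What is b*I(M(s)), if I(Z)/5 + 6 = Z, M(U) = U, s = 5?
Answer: 0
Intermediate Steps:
I(Z) = -30 + 5*Z
b = 0 (b = 0² = 0)
b*I(M(s)) = 0*(-30 + 5*5) = 0*(-30 + 25) = 0*(-5) = 0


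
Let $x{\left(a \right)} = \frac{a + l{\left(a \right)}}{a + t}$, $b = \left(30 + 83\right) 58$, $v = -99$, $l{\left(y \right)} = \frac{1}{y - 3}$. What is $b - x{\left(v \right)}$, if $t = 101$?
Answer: $\frac{1347115}{204} \approx 6603.5$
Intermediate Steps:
$l{\left(y \right)} = \frac{1}{-3 + y}$
$b = 6554$ ($b = 113 \cdot 58 = 6554$)
$x{\left(a \right)} = \frac{a + \frac{1}{-3 + a}}{101 + a}$ ($x{\left(a \right)} = \frac{a + \frac{1}{-3 + a}}{a + 101} = \frac{a + \frac{1}{-3 + a}}{101 + a}$)
$b - x{\left(v \right)} = 6554 - \frac{1 - 99 \left(-3 - 99\right)}{\left(-3 - 99\right) \left(101 - 99\right)} = 6554 - \frac{1 - -10098}{\left(-102\right) 2} = 6554 - \left(- \frac{1}{102}\right) \frac{1}{2} \left(1 + 10098\right) = 6554 - \left(- \frac{1}{102}\right) \frac{1}{2} \cdot 10099 = 6554 - - \frac{10099}{204} = 6554 + \frac{10099}{204} = \frac{1347115}{204}$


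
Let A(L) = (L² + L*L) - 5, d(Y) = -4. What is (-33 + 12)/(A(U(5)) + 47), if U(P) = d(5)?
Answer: -21/74 ≈ -0.28378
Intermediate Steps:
U(P) = -4
A(L) = -5 + 2*L² (A(L) = (L² + L²) - 5 = 2*L² - 5 = -5 + 2*L²)
(-33 + 12)/(A(U(5)) + 47) = (-33 + 12)/((-5 + 2*(-4)²) + 47) = -21/((-5 + 2*16) + 47) = -21/((-5 + 32) + 47) = -21/(27 + 47) = -21/74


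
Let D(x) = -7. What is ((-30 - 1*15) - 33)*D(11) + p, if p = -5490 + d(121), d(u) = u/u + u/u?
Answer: -4942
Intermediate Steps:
d(u) = 2 (d(u) = 1 + 1 = 2)
p = -5488 (p = -5490 + 2 = -5488)
((-30 - 1*15) - 33)*D(11) + p = ((-30 - 1*15) - 33)*(-7) - 5488 = ((-30 - 15) - 33)*(-7) - 5488 = (-45 - 33)*(-7) - 5488 = -78*(-7) - 5488 = 546 - 5488 = -4942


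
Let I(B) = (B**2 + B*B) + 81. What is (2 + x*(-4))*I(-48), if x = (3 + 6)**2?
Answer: -1509858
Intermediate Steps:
x = 81 (x = 9**2 = 81)
I(B) = 81 + 2*B**2 (I(B) = (B**2 + B**2) + 81 = 2*B**2 + 81 = 81 + 2*B**2)
(2 + x*(-4))*I(-48) = (2 + 81*(-4))*(81 + 2*(-48)**2) = (2 - 324)*(81 + 2*2304) = -322*(81 + 4608) = -322*4689 = -1509858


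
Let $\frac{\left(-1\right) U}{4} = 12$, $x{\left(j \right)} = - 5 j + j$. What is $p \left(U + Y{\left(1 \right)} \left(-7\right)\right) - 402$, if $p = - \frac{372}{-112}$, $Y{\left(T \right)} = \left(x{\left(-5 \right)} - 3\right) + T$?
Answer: $- \frac{13719}{14} \approx -979.93$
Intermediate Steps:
$x{\left(j \right)} = - 4 j$
$U = -48$ ($U = \left(-4\right) 12 = -48$)
$Y{\left(T \right)} = 17 + T$ ($Y{\left(T \right)} = \left(\left(-4\right) \left(-5\right) - 3\right) + T = \left(20 - 3\right) + T = 17 + T$)
$p = \frac{93}{28}$ ($p = \left(-372\right) \left(- \frac{1}{112}\right) = \frac{93}{28} \approx 3.3214$)
$p \left(U + Y{\left(1 \right)} \left(-7\right)\right) - 402 = \frac{93 \left(-48 + \left(17 + 1\right) \left(-7\right)\right)}{28} - 402 = \frac{93 \left(-48 + 18 \left(-7\right)\right)}{28} - 402 = \frac{93 \left(-48 - 126\right)}{28} - 402 = \frac{93}{28} \left(-174\right) - 402 = - \frac{8091}{14} - 402 = - \frac{13719}{14}$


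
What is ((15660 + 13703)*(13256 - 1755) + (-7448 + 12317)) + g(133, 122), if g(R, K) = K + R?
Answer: 337708987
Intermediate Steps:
((15660 + 13703)*(13256 - 1755) + (-7448 + 12317)) + g(133, 122) = ((15660 + 13703)*(13256 - 1755) + (-7448 + 12317)) + (122 + 133) = (29363*11501 + 4869) + 255 = (337703863 + 4869) + 255 = 337708732 + 255 = 337708987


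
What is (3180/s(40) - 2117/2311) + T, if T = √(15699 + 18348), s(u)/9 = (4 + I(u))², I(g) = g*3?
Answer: -23800829/26650452 + 3*√3783 ≈ 183.63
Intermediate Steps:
I(g) = 3*g
s(u) = 9*(4 + 3*u)²
T = 3*√3783 (T = √34047 = 3*√3783 ≈ 184.52)
(3180/s(40) - 2117/2311) + T = (3180/((9*(4 + 3*40)²)) - 2117/2311) + 3*√3783 = (3180/((9*(4 + 120)²)) - 2117*1/2311) + 3*√3783 = (3180/((9*124²)) - 2117/2311) + 3*√3783 = (3180/((9*15376)) - 2117/2311) + 3*√3783 = (3180/138384 - 2117/2311) + 3*√3783 = (3180*(1/138384) - 2117/2311) + 3*√3783 = (265/11532 - 2117/2311) + 3*√3783 = -23800829/26650452 + 3*√3783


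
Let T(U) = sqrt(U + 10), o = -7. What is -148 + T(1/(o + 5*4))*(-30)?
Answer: -148 - 30*sqrt(1703)/13 ≈ -243.23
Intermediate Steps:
T(U) = sqrt(10 + U)
-148 + T(1/(o + 5*4))*(-30) = -148 + sqrt(10 + 1/(-7 + 5*4))*(-30) = -148 + sqrt(10 + 1/(-7 + 20))*(-30) = -148 + sqrt(10 + 1/13)*(-30) = -148 + sqrt(131/13)*(-30) = -148 + (sqrt(1703)/13)*(-30) = -148 - 30*sqrt(1703)/13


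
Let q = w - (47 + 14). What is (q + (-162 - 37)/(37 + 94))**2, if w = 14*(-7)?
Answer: 442176784/17161 ≈ 25766.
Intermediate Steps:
w = -98
q = -159 (q = -98 - (47 + 14) = -98 - 1*61 = -98 - 61 = -159)
(q + (-162 - 37)/(37 + 94))**2 = (-159 + (-162 - 37)/(37 + 94))**2 = (-159 - 199/131)**2 = (-21028/131)**2 = 442176784/17161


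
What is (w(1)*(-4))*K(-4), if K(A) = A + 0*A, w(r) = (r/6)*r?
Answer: 8/3 ≈ 2.6667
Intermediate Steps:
w(r) = r²/6 (w(r) = (r*(⅙))*r = (r/6)*r = r²/6)
K(A) = A (K(A) = A + 0 = A)
(w(1)*(-4))*K(-4) = (((⅙)*1²)*(-4))*(-4) = (((⅙)*1)*(-4))*(-4) = ((⅙)*(-4))*(-4) = -⅔*(-4) = 8/3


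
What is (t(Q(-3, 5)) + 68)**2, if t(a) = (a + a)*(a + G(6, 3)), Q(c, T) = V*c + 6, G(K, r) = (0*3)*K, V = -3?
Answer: 268324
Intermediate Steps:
G(K, r) = 0 (G(K, r) = 0*K = 0)
Q(c, T) = 6 - 3*c (Q(c, T) = -3*c + 6 = 6 - 3*c)
t(a) = 2*a**2 (t(a) = (a + a)*(a + 0) = (2*a)*a = 2*a**2)
(t(Q(-3, 5)) + 68)**2 = (2*(6 - 3*(-3))**2 + 68)**2 = (2*(6 + 9)**2 + 68)**2 = (2*15**2 + 68)**2 = (2*225 + 68)**2 = (450 + 68)**2 = 518**2 = 268324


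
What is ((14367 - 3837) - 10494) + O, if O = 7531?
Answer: 7567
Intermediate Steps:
((14367 - 3837) - 10494) + O = ((14367 - 3837) - 10494) + 7531 = (10530 - 10494) + 7531 = 36 + 7531 = 7567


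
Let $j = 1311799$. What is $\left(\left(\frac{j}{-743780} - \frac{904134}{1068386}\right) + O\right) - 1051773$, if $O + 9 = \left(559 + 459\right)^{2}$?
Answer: $- \frac{558440140289617}{36120188140} \approx -15461.0$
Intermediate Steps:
$O = 1036315$ ($O = -9 + \left(559 + 459\right)^{2} = -9 + 1018^{2} = -9 + 1036324 = 1036315$)
$\left(\left(\frac{j}{-743780} - \frac{904134}{1068386}\right) + O\right) - 1051773 = \left(\left(\frac{1311799}{-743780} - \frac{904134}{1068386}\right) + 1036315\right) - 1051773 = \left(\left(1311799 \left(- \frac{1}{743780}\right) - \frac{41097}{48563}\right) + 1036315\right) - 1051773 = \left(\left(- \frac{1311799}{743780} - \frac{41097}{48563}\right) + 1036315\right) - 1051773 = \left(- \frac{94272021497}{36120188140} + 1036315\right) - 1051773 = \frac{37431798500282603}{36120188140} - 1051773 = - \frac{558440140289617}{36120188140}$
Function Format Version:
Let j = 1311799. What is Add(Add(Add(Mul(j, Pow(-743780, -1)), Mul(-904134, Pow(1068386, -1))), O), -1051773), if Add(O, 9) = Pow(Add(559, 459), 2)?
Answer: Rational(-558440140289617, 36120188140) ≈ -15461.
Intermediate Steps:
O = 1036315 (O = Add(-9, Pow(Add(559, 459), 2)) = Add(-9, Pow(1018, 2)) = Add(-9, 1036324) = 1036315)
Add(Add(Add(Mul(j, Pow(-743780, -1)), Mul(-904134, Pow(1068386, -1))), O), -1051773) = Add(Add(Add(Mul(1311799, Pow(-743780, -1)), Mul(-904134, Pow(1068386, -1))), 1036315), -1051773) = Add(Add(Add(Mul(1311799, Rational(-1, 743780)), Mul(-904134, Rational(1, 1068386))), 1036315), -1051773) = Add(Add(Add(Rational(-1311799, 743780), Rational(-41097, 48563)), 1036315), -1051773) = Add(Add(Rational(-94272021497, 36120188140), 1036315), -1051773) = Add(Rational(37431798500282603, 36120188140), -1051773) = Rational(-558440140289617, 36120188140)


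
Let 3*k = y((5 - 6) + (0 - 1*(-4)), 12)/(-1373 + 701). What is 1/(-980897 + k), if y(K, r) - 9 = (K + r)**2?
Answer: -112/109860477 ≈ -1.0195e-6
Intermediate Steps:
y(K, r) = 9 + (K + r)**2
k = -13/112 (k = ((9 + (((5 - 6) + (0 - 1*(-4))) + 12)**2)/(-1373 + 701))/3 = ((9 + ((-1 + (0 + 4)) + 12)**2)/(-672))/3 = (-(9 + ((-1 + 4) + 12)**2)/672)/3 = (-(9 + (3 + 12)**2)/672)/3 = (-(9 + 15**2)/672)/3 = (-(9 + 225)/672)/3 = (-1/672*234)/3 = (1/3)*(-39/112) = -13/112 ≈ -0.11607)
1/(-980897 + k) = 1/(-980897 - 13/112) = 1/(-109860477/112) = -112/109860477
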